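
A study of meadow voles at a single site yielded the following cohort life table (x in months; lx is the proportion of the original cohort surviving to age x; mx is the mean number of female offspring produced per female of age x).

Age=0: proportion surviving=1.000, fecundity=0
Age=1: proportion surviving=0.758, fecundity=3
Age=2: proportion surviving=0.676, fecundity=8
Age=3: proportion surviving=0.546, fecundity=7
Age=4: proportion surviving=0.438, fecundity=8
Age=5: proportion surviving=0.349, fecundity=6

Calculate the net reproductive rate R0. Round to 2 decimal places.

lx·mx by age: 0, 2.274, 5.408, 3.822, 3.504, 2.094
R0 = Σ lx·mx = 17.102 → 17.10

17.10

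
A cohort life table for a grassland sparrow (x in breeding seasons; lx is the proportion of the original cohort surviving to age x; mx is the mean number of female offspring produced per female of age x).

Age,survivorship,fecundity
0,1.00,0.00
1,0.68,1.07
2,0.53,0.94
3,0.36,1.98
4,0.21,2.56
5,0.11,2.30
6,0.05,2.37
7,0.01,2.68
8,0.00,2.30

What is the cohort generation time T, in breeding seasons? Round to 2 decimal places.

2.84

lx·mx: 0, 0.7276, 0.4982, 0.7128, 0.5376, 0.253, 0.1185, 0.0268, 0 → R0 = 2.8745
x·lx·mx: 0, 0.7276, 0.9964, 2.1384, 2.1504, 1.265, 0.711, 0.1876, 0 → Σ = 8.1764
T = 8.1764 / 2.8745 = 2.84446… → 2.84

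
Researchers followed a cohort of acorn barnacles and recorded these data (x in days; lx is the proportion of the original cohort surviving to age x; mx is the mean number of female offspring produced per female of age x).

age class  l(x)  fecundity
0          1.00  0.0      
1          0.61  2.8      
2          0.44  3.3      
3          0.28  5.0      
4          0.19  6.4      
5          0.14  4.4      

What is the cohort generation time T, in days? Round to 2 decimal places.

lx·mx: 0, 1.708, 1.452, 1.4, 1.216, 0.616 → R0 = 6.392
x·lx·mx: 0, 1.708, 2.904, 4.2, 4.864, 3.08 → Σ = 16.756
T = 16.756 / 6.392 = 2.621402… → 2.62

2.62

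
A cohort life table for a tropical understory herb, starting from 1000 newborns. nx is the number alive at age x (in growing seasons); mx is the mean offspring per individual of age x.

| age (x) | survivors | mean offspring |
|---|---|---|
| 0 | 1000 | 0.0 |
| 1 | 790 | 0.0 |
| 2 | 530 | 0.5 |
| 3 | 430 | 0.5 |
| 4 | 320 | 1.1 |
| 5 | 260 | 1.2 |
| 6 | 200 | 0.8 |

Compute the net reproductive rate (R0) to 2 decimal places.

1.30

lx = nx/n0 = nx/1000: 1, 0.79, 0.53, 0.43, 0.32, 0.26, 0.2
lx·mx by age: 0, 0, 0.265, 0.215, 0.352, 0.312, 0.16
R0 = Σ lx·mx = 1.304 → 1.30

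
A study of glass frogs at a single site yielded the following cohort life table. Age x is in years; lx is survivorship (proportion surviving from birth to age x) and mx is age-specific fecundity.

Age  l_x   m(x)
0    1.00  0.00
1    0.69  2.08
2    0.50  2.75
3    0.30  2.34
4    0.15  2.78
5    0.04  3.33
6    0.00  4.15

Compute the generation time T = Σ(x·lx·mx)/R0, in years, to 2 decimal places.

2.12

lx·mx: 0, 1.4352, 1.375, 0.702, 0.417, 0.1332, 0 → R0 = 4.0624
x·lx·mx: 0, 1.4352, 2.75, 2.106, 1.668, 0.666, 0 → Σ = 8.6252
T = 8.6252 / 4.0624 = 2.123178… → 2.12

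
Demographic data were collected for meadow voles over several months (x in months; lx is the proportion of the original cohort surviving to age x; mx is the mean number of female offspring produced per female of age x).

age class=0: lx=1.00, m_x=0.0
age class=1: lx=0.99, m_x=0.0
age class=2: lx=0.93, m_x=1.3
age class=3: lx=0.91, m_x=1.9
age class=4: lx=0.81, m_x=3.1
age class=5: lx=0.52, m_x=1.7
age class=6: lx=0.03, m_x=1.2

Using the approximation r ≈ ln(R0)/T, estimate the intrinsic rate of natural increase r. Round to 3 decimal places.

0.529

R0 = Σ lx·mx = 0 + 0 + 1.209 + 1.729 + 2.511 + 0.884 + 0.036 = 6.369
Σ x·lx·mx = 22.285; T = 22.285/6.369 = 3.49898…
r ≈ ln(R0)/T = ln(6.369)/3.49898… = 0.52914… → 0.529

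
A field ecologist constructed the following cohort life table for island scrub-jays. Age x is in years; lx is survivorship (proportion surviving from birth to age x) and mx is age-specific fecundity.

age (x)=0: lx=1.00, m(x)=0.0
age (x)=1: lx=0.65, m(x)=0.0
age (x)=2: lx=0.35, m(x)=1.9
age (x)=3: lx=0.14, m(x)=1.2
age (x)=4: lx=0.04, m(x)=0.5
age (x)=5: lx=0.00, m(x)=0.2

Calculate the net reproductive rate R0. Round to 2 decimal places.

lx·mx by age: 0, 0, 0.665, 0.168, 0.02, 0
R0 = Σ lx·mx = 0.853 → 0.85

0.85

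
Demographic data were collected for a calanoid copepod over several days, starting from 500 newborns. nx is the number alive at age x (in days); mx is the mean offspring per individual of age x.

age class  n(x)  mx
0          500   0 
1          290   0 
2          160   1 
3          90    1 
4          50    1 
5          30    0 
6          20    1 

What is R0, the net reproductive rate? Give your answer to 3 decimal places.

lx = nx/n0 = nx/500: 1, 0.58, 0.32, 0.18, 0.1, 0.06, 0.04
lx·mx by age: 0, 0, 0.32, 0.18, 0.1, 0, 0.04
R0 = Σ lx·mx = 0.64 → 0.640

0.640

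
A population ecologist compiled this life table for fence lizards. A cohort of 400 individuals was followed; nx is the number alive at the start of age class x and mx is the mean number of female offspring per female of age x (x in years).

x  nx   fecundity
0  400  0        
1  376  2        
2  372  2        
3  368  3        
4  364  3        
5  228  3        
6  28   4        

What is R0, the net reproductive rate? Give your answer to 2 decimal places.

lx = nx/n0 = nx/400: 1, 0.94, 0.93, 0.92, 0.91, 0.57, 0.07
lx·mx by age: 0, 1.88, 1.86, 2.76, 2.73, 1.71, 0.28
R0 = Σ lx·mx = 11.22 → 11.22

11.22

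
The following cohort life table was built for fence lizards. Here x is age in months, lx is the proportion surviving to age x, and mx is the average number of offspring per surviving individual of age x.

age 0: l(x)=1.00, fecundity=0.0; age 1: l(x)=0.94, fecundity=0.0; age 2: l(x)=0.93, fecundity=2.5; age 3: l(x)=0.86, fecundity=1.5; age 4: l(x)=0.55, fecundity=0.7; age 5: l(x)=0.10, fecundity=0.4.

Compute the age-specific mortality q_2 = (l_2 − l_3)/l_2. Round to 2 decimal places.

0.08

q_2 = (l_2 − l_3) / l_2 = (0.93 − 0.86) / 0.93
     = 0.07 / 0.93 = 0.075269… → 0.08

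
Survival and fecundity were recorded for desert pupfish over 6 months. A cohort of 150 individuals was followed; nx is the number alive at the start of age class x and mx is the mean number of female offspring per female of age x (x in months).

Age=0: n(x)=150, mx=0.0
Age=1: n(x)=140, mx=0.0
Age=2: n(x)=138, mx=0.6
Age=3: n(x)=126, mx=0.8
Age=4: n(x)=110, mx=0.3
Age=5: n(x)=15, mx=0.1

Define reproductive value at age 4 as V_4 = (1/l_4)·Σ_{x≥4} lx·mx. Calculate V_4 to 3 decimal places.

lx = nx/n0 = nx/150: 1, 0.93333…, 0.92, 0.84, 0.73333…, 0.1
lx·mx for x ≥ 4: 0.22…, 0.01 → sum = 0.23…
V_4 = 0.23… / l_4 = 0.23… / 0.733333… = 0.313636… → 0.314

0.314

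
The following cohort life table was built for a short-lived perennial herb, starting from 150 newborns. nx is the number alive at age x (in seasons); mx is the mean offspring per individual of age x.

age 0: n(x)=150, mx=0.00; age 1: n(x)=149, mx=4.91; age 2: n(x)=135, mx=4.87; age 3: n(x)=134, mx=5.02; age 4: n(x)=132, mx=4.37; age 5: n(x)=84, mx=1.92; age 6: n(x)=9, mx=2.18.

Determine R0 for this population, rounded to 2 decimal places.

lx = nx/n0 = nx/150: 1, 0.99333…, 0.9, 0.89333…, 0.88, 0.56, 0.06
lx·mx by age: 0, 4.877267…, 4.383, 4.484533…, 3.8456, 1.0752, 0.1308
R0 = Σ lx·mx = 18.7964… → 18.80

18.80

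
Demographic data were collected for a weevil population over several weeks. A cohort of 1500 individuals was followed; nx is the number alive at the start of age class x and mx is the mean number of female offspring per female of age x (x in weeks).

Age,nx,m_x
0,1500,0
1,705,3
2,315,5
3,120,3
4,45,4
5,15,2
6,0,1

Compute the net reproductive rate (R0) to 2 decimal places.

lx = nx/n0 = nx/1500: 1, 0.47, 0.21, 0.08, 0.03, 0.01, 0
lx·mx by age: 0, 1.41, 1.05, 0.24, 0.12, 0.02, 0
R0 = Σ lx·mx = 2.84 → 2.84

2.84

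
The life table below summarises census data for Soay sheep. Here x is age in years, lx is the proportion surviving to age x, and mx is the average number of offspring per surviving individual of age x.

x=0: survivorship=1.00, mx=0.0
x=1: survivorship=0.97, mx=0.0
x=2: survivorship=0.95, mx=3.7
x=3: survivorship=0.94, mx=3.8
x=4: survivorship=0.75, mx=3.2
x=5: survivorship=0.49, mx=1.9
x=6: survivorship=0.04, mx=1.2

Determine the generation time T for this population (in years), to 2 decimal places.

3.09

lx·mx: 0, 0, 3.515, 3.572, 2.4, 0.931, 0.048 → R0 = 10.466
x·lx·mx: 0, 0, 7.03, 10.716, 9.6, 4.655, 0.288 → Σ = 32.289
T = 32.289 / 10.466 = 3.085133… → 3.09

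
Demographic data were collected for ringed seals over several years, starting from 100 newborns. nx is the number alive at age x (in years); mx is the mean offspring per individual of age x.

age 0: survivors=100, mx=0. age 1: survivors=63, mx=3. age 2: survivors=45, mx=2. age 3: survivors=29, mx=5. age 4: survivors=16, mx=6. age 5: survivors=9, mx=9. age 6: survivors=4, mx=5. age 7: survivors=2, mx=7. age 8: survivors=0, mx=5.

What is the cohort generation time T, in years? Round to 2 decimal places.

lx = nx/n0 = nx/100: 1, 0.63, 0.45, 0.29, 0.16, 0.09, 0.04, 0.02, 0
lx·mx: 0, 1.89, 0.9, 1.45, 0.96, 0.81, 0.2, 0.14, 0 → R0 = 6.35
x·lx·mx: 0, 1.89, 1.8, 4.35, 3.84, 4.05, 1.2, 0.98, 0 → Σ = 18.11
T = 18.11 / 6.35 = 2.851969… → 2.85

2.85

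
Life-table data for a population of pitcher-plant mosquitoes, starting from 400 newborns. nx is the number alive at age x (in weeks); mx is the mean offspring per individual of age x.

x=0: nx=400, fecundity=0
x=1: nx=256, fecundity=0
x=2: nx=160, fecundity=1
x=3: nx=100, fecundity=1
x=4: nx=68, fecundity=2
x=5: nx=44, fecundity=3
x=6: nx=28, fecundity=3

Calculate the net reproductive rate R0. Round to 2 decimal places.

1.53

lx = nx/n0 = nx/400: 1, 0.64, 0.4, 0.25, 0.17, 0.11, 0.07
lx·mx by age: 0, 0, 0.4, 0.25, 0.34, 0.33, 0.21
R0 = Σ lx·mx = 1.53 → 1.53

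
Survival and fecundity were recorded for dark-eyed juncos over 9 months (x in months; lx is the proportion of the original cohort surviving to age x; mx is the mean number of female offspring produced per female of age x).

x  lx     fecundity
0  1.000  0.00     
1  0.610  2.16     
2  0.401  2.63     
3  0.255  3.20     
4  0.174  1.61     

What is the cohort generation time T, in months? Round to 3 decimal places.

2.017

lx·mx: 0, 1.3176, 1.05463, 0.816, 0.28014 → R0 = 3.46837
x·lx·mx: 0, 1.3176, 2.10926, 2.448, 1.12056 → Σ = 6.99542
T = 6.99542 / 3.46837 = 2.016919… → 2.017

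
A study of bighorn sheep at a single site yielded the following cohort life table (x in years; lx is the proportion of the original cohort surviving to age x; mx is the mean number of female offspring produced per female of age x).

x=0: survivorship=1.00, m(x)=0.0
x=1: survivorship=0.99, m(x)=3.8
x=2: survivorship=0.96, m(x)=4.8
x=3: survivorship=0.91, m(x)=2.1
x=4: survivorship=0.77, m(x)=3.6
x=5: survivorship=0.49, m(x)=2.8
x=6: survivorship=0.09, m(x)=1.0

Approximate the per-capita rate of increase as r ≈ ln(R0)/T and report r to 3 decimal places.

1.044

R0 = Σ lx·mx = 0 + 3.762 + 4.608 + 1.911 + 2.772 + 1.372 + 0.09 = 14.515
Σ x·lx·mx = 37.199; T = 37.199/14.515 = 2.5628…
r ≈ ln(R0)/T = ln(14.515)/2.5628… = 1.04385… → 1.044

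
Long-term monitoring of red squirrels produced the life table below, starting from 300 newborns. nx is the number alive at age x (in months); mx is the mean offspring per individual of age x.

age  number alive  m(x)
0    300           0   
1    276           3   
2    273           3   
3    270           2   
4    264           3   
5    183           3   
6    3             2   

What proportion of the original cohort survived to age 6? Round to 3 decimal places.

0.010

l_6 = n_6/n_0 = 3/300 = 0.01 → 0.010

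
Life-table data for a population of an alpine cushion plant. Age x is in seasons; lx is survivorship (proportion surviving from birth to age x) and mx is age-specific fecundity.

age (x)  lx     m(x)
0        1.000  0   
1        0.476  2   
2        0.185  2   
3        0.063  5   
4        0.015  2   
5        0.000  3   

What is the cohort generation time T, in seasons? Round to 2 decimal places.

lx·mx: 0, 0.952, 0.37, 0.315, 0.03, 0 → R0 = 1.667
x·lx·mx: 0, 0.952, 0.74, 0.945, 0.12, 0 → Σ = 2.757
T = 2.757 / 1.667 = 1.653869… → 1.65

1.65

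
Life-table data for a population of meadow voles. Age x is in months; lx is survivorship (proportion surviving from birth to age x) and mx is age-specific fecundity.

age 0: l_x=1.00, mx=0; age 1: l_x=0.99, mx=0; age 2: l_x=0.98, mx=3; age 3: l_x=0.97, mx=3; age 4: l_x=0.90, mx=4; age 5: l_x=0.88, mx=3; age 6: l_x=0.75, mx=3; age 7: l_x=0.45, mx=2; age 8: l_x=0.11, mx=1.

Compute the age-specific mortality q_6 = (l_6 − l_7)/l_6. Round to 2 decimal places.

0.40

q_6 = (l_6 − l_7) / l_6 = (0.75 − 0.45) / 0.75
     = 0.3 / 0.75 = 0.4 → 0.40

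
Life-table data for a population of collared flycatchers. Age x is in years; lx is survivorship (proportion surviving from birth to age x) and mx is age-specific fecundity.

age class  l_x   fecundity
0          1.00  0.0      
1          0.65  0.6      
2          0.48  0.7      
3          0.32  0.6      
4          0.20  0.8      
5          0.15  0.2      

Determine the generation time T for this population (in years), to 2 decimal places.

lx·mx: 0, 0.39, 0.336, 0.192, 0.16, 0.03 → R0 = 1.108
x·lx·mx: 0, 0.39, 0.672, 0.576, 0.64, 0.15 → Σ = 2.428
T = 2.428 / 1.108 = 2.191336… → 2.19

2.19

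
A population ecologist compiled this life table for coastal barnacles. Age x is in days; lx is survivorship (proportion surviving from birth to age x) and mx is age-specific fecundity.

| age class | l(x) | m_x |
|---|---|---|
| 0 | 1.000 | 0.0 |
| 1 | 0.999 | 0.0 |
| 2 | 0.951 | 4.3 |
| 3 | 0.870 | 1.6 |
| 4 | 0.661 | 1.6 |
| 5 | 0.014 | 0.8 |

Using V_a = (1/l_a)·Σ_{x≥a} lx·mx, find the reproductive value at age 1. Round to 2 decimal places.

6.56

lx·mx for x ≥ 1: 0, 4.0893, 1.392, 1.0576, 0.0112 → sum = 6.5501
V_1 = 6.5501 / l_1 = 6.5501 / 0.999 = 6.556657… → 6.56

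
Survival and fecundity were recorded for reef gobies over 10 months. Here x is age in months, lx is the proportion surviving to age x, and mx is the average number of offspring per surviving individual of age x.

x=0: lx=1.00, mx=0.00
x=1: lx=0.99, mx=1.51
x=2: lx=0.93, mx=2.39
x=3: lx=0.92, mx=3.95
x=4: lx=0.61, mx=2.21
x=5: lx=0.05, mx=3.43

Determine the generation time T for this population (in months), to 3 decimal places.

lx·mx: 0, 1.4949, 2.2227, 3.634, 1.3481, 0.1715 → R0 = 8.8712
x·lx·mx: 0, 1.4949, 4.4454, 10.902, 5.3924, 0.8575 → Σ = 23.0922
T = 23.0922 / 8.8712 = 2.603053… → 2.603

2.603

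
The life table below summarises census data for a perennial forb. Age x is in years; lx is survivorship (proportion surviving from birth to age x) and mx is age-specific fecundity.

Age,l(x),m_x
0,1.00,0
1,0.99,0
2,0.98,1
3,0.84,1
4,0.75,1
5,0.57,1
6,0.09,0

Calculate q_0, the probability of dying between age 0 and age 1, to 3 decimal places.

q_0 = (l_0 − l_1) / l_0 = (1 − 0.99) / 1
     = 0.01 / 1 = 0.01 → 0.010

0.010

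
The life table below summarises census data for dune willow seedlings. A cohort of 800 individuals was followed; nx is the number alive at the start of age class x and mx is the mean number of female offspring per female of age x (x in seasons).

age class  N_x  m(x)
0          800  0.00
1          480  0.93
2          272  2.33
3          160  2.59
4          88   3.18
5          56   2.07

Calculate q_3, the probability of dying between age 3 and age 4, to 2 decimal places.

lx = nx/n0 = nx/800: 1, 0.6, 0.34, 0.2, 0.11, 0.07
q_3 = (l_3 − l_4) / l_3 = (0.2 − 0.11) / 0.2
     = 0.09 / 0.2 = 0.45 → 0.45

0.45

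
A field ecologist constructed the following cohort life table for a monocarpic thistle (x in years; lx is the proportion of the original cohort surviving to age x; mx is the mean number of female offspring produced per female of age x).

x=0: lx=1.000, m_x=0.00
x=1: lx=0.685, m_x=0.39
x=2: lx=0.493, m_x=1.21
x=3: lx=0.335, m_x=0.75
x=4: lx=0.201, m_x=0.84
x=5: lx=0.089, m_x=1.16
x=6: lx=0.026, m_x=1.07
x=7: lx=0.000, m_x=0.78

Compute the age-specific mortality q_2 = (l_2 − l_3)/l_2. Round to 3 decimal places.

q_2 = (l_2 − l_3) / l_2 = (0.493 − 0.335) / 0.493
     = 0.158 / 0.493 = 0.320487… → 0.320

0.320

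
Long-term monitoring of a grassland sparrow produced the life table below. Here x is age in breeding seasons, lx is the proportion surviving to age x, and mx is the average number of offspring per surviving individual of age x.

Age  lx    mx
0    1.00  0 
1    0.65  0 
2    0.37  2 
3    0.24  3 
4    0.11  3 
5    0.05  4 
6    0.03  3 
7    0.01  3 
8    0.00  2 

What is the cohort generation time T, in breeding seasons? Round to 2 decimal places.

3.18

lx·mx: 0, 0, 0.74, 0.72, 0.33, 0.2, 0.09, 0.03, 0 → R0 = 2.11
x·lx·mx: 0, 0, 1.48, 2.16, 1.32, 1, 0.54, 0.21, 0 → Σ = 6.71
T = 6.71 / 2.11 = 3.180095… → 3.18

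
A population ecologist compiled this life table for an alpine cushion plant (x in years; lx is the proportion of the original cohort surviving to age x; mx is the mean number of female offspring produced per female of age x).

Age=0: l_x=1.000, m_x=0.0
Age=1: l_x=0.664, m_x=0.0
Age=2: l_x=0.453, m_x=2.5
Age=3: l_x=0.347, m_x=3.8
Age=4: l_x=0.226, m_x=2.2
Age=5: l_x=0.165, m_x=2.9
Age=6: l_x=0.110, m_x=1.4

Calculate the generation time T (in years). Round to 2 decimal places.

3.22

lx·mx: 0, 0, 1.1325, 1.3186, 0.4972, 0.4785, 0.154 → R0 = 3.5808
x·lx·mx: 0, 0, 2.265, 3.9558, 1.9888, 2.3925, 0.924 → Σ = 11.5261
T = 11.5261 / 3.5808 = 3.218862… → 3.22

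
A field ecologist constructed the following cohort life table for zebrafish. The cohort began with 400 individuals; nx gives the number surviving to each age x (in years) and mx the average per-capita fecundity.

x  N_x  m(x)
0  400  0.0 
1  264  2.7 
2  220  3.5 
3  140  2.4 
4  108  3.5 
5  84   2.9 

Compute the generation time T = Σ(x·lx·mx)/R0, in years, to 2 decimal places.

2.45

lx = nx/n0 = nx/400: 1, 0.66, 0.55, 0.35, 0.27, 0.21
lx·mx: 0, 1.782, 1.925, 0.84, 0.945, 0.609 → R0 = 6.101
x·lx·mx: 0, 1.782, 3.85, 2.52, 3.78, 3.045 → Σ = 14.977
T = 14.977 / 6.101 = 2.454843… → 2.45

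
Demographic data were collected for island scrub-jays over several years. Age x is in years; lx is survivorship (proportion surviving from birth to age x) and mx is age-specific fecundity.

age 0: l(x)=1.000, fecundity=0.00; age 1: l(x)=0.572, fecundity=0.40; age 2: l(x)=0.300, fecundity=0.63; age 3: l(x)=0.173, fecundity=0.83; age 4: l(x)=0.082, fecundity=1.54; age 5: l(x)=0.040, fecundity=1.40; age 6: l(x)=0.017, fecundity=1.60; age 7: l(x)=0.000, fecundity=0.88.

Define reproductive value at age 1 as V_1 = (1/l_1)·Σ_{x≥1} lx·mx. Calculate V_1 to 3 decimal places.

lx·mx for x ≥ 1: 0.2288, 0.189, 0.14359, 0.12628, 0.056, 0.0272, 0 → sum = 0.77087
V_1 = 0.77087 / l_1 = 0.77087 / 0.572 = 1.347675… → 1.348

1.348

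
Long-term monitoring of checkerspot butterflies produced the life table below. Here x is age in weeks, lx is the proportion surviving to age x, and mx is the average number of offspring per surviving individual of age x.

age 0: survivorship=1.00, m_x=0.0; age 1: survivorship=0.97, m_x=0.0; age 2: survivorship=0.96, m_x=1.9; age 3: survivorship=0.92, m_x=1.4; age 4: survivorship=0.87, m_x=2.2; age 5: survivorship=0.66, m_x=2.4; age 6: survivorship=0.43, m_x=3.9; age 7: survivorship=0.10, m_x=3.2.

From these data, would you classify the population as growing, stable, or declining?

growing

R0 = Σ lx·mx = 0 + 0 + 1.824 + 1.288 + 1.914 + 1.584 + 1.677 + 0.32 = 8.607
R0 > 1, so the population is growing.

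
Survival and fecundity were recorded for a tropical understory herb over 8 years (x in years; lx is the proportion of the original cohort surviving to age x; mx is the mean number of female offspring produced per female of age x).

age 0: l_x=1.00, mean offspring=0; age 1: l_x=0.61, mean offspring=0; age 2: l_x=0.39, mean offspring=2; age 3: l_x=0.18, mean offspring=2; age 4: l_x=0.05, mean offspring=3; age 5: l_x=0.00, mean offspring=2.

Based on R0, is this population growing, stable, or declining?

growing

R0 = Σ lx·mx = 0 + 0 + 0.78 + 0.36 + 0.15 + 0 = 1.29
R0 > 1, so the population is growing.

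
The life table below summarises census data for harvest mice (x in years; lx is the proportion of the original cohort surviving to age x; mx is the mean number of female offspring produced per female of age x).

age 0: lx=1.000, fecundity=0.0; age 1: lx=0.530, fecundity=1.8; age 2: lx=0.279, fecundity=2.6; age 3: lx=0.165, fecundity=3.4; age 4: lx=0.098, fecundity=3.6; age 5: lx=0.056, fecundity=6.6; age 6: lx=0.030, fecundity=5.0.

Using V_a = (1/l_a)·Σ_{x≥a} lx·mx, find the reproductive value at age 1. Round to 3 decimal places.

5.873

lx·mx for x ≥ 1: 0.954, 0.7254, 0.561, 0.3528, 0.3696, 0.15 → sum = 3.1128
V_1 = 3.1128 / l_1 = 3.1128 / 0.53 = 5.873208… → 5.873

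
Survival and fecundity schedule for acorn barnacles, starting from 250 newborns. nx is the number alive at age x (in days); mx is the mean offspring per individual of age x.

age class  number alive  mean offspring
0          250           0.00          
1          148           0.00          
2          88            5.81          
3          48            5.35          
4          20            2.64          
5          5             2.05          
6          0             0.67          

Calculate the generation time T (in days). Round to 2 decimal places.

lx = nx/n0 = nx/250: 1, 0.592, 0.352, 0.192, 0.08, 0.02, 0
lx·mx: 0, 0, 2.04512, 1.0272, 0.2112, 0.041, 0 → R0 = 3.32452
x·lx·mx: 0, 0, 4.09024, 3.0816, 0.8448, 0.205, 0 → Σ = 8.22164
T = 8.22164 / 3.32452 = 2.473031… → 2.47

2.47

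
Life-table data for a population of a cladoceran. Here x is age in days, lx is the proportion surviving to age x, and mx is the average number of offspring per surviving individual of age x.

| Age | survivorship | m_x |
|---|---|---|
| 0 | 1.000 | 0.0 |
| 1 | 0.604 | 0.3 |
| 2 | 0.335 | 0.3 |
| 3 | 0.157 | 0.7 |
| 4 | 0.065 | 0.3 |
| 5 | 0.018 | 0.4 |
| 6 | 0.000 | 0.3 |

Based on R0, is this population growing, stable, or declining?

R0 = Σ lx·mx = 0 + 0.1812 + 0.1005 + 0.1099 + 0.0195 + 0.0072 + 0 = 0.4183
R0 < 1, so the population is declining.

declining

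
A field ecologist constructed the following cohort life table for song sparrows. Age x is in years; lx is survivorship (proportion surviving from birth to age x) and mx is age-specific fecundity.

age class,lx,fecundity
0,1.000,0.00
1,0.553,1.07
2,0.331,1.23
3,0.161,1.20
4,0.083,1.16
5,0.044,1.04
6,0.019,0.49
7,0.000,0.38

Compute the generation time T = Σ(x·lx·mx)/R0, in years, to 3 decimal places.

1.977

lx·mx: 0, 0.59171, 0.40713, 0.1932, 0.09628, 0.04576, 0.00931, 0 → R0 = 1.34339
x·lx·mx: 0, 0.59171, 0.81426, 0.5796, 0.38512, 0.2288, 0.05586, 0 → Σ = 2.65535
T = 2.65535 / 1.34339 = 1.976604… → 1.977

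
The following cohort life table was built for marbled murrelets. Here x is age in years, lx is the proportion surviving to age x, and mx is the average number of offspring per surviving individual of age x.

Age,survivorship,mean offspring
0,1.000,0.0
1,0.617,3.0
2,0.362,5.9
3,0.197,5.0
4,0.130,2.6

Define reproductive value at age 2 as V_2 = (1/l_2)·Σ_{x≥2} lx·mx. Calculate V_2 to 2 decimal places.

9.55

lx·mx for x ≥ 2: 2.1358, 0.985, 0.338 → sum = 3.4588
V_2 = 3.4588 / l_2 = 3.4588 / 0.362 = 9.554696… → 9.55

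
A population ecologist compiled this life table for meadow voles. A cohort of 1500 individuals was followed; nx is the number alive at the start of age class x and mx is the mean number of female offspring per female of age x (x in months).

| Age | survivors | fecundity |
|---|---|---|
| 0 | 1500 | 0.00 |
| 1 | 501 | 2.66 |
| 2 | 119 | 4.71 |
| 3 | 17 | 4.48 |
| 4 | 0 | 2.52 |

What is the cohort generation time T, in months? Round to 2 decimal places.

1.36

lx = nx/n0 = nx/1500: 1, 0.334, 0.07933…, 0.01133…, 0
lx·mx: 0, 0.88844, 0.37366…, 0.050773…, 0 → R0 = 1.312873…
x·lx·mx: 0, 0.88844, 0.74732…, 0.15232…, 0 → Σ = 1.78808…
T = 1.78808… / 1.312873… = 1.361959… → 1.36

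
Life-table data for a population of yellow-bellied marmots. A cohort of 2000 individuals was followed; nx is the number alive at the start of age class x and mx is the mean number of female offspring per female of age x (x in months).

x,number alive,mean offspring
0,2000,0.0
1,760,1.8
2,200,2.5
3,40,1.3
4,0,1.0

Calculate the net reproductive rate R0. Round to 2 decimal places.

lx = nx/n0 = nx/2000: 1, 0.38, 0.1, 0.02, 0
lx·mx by age: 0, 0.684, 0.25, 0.026, 0
R0 = Σ lx·mx = 0.96 → 0.96

0.96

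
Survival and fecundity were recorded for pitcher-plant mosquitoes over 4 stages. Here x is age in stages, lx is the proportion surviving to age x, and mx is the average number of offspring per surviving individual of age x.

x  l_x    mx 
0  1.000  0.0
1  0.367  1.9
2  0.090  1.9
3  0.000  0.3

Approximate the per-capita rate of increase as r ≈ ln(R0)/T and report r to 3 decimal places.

R0 = Σ lx·mx = 0 + 0.6973 + 0.171 + 0 = 0.8683
Σ x·lx·mx = 1.0393; T = 1.0393/0.8683 = 1.19694…
r ≈ ln(R0)/T = ln(0.8683)/1.19694… = -0.11798… → -0.118

-0.118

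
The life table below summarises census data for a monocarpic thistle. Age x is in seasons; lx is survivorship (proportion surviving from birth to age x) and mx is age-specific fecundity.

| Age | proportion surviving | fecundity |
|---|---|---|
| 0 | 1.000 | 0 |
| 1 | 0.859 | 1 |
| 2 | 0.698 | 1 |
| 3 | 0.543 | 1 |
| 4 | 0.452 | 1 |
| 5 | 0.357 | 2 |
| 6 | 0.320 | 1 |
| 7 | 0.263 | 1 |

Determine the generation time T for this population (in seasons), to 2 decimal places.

3.38

lx·mx: 0, 0.859, 0.698, 0.543, 0.452, 0.714, 0.32, 0.263 → R0 = 3.849
x·lx·mx: 0, 0.859, 1.396, 1.629, 1.808, 3.57, 1.92, 1.841 → Σ = 13.023
T = 13.023 / 3.849 = 3.383476… → 3.38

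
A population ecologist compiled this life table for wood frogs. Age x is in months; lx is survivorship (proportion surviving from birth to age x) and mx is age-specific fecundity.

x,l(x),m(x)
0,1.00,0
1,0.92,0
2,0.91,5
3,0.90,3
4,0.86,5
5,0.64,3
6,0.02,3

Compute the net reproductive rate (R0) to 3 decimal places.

lx·mx by age: 0, 0, 4.55, 2.7, 4.3, 1.92, 0.06
R0 = Σ lx·mx = 13.53 → 13.530

13.530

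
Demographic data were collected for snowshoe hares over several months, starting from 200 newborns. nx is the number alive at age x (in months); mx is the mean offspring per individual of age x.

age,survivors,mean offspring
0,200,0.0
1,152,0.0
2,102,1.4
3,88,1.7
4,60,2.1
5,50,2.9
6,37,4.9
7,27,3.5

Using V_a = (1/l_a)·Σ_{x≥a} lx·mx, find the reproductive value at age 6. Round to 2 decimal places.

lx = nx/n0 = nx/200: 1, 0.76, 0.51, 0.44, 0.3, 0.25, 0.185, 0.135
lx·mx for x ≥ 6: 0.9065, 0.4725 → sum = 1.379
V_6 = 1.379 / l_6 = 1.379 / 0.185 = 7.454054… → 7.45

7.45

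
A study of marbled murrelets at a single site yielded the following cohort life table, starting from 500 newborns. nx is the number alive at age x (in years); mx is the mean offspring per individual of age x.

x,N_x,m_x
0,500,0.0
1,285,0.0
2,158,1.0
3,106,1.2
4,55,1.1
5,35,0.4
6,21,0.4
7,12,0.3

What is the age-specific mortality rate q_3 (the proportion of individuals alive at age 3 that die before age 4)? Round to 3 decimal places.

0.481

lx = nx/n0 = nx/500: 1, 0.57, 0.316, 0.212, 0.11, 0.07, 0.042, 0.024
q_3 = (l_3 − l_4) / l_3 = (0.212 − 0.11) / 0.212
     = 0.102 / 0.212 = 0.481132… → 0.481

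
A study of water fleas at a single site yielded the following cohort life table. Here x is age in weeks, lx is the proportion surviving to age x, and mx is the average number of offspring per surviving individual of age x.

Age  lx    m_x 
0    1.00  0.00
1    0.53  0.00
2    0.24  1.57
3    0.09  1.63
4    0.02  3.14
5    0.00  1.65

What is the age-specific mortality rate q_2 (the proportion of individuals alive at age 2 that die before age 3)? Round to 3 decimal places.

q_2 = (l_2 − l_3) / l_2 = (0.24 − 0.09) / 0.24
     = 0.15 / 0.24 = 0.625 → 0.625

0.625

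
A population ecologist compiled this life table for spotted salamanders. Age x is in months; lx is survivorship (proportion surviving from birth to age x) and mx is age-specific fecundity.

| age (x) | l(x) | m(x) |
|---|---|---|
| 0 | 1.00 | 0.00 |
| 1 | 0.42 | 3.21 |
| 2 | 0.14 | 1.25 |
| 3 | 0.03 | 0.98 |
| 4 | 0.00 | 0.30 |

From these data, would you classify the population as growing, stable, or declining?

growing

R0 = Σ lx·mx = 0 + 1.3482 + 0.175 + 0.0294 + 0 = 1.5526
R0 > 1, so the population is growing.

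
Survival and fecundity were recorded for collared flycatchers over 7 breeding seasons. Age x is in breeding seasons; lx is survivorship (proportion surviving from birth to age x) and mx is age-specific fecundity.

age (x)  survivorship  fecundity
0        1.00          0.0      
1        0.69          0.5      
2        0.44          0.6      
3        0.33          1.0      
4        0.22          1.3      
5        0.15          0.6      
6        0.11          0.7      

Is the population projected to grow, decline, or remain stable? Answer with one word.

growing

R0 = Σ lx·mx = 0 + 0.345 + 0.264 + 0.33 + 0.286 + 0.09 + 0.077 = 1.392
R0 > 1, so the population is growing.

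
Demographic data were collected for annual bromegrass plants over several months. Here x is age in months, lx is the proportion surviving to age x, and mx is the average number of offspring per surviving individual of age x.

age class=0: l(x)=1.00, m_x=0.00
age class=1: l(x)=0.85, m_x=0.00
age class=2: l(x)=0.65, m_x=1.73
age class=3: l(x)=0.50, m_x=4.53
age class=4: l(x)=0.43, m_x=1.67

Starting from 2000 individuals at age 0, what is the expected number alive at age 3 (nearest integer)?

1000

Expected survivors = N0 · l_3 = 2000 × 0.50 = 1000 → 1000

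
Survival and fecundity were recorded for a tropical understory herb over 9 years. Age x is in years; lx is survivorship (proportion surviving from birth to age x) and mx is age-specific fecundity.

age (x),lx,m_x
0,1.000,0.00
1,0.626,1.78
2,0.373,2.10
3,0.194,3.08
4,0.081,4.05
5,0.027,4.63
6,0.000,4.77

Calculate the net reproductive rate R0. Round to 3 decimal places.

lx·mx by age: 0, 1.11428, 0.7833, 0.59752, 0.32805, 0.12501, 0
R0 = Σ lx·mx = 2.94816 → 2.948

2.948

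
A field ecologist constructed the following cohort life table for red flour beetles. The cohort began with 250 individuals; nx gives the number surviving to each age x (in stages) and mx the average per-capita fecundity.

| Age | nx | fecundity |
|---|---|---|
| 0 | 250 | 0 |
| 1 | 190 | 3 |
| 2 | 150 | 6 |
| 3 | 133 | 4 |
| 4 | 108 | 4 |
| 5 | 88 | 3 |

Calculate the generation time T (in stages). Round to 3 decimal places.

lx = nx/n0 = nx/250: 1, 0.76, 0.6, 0.532, 0.432, 0.352
lx·mx: 0, 2.28, 3.6, 2.128, 1.728, 1.056 → R0 = 10.792
x·lx·mx: 0, 2.28, 7.2, 6.384, 6.912, 5.28 → Σ = 28.056
T = 28.056 / 10.792 = 2.599703… → 2.600

2.600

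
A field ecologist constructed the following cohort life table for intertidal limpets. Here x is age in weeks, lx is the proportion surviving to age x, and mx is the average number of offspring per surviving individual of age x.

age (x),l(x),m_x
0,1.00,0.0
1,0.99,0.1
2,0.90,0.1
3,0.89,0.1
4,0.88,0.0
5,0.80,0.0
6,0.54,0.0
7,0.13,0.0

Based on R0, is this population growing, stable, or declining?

declining

R0 = Σ lx·mx = 0 + 0.099 + 0.09 + 0.089 + 0 + 0 + 0 + 0 = 0.278
R0 < 1, so the population is declining.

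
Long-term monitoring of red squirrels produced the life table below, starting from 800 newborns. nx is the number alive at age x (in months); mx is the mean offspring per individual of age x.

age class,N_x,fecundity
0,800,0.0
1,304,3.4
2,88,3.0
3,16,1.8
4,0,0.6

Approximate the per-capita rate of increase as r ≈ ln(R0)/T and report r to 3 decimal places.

lx = nx/n0 = nx/800: 1, 0.38, 0.11, 0.02, 0
R0 = Σ lx·mx = 0 + 1.292 + 0.33 + 0.036 + 0 = 1.658
Σ x·lx·mx = 2.06; T = 2.06/1.658 = 1.24246…
r ≈ ln(R0)/T = ln(1.658)/1.24246… = 0.40694… → 0.407

0.407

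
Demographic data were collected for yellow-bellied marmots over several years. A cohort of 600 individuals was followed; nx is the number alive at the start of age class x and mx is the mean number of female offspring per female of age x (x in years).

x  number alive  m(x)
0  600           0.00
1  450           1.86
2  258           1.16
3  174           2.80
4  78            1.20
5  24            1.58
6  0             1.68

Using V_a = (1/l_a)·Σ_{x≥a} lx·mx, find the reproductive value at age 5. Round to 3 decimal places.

lx = nx/n0 = nx/600: 1, 0.75, 0.43, 0.29, 0.13, 0.04, 0
lx·mx for x ≥ 5: 0.0632, 0 → sum = 0.0632
V_5 = 0.0632 / l_5 = 0.0632 / 0.04 = 1.58 → 1.580

1.580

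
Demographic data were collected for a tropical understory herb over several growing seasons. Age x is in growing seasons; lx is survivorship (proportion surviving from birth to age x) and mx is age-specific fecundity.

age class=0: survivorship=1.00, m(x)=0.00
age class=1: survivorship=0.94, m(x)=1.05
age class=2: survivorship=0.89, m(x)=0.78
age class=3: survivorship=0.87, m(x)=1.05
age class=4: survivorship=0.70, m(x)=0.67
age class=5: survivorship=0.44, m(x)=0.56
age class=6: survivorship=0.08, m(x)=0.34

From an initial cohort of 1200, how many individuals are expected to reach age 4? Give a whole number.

Expected survivors = N0 · l_4 = 1200 × 0.70 = 840 → 840

840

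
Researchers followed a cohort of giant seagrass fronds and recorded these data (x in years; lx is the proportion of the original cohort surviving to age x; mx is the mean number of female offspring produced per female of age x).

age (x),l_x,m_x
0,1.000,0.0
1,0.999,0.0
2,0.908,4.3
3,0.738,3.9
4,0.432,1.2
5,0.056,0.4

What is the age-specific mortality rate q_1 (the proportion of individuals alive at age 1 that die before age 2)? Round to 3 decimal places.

q_1 = (l_1 − l_2) / l_1 = (0.999 − 0.908) / 0.999
     = 0.091 / 0.999 = 0.091091… → 0.091

0.091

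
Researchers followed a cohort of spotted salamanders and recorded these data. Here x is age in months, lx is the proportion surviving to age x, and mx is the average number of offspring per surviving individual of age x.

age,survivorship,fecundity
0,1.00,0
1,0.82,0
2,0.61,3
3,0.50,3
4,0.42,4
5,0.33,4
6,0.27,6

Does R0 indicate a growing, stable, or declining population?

R0 = Σ lx·mx = 0 + 0 + 1.83 + 1.5 + 1.68 + 1.32 + 1.62 = 7.95
R0 > 1, so the population is growing.

growing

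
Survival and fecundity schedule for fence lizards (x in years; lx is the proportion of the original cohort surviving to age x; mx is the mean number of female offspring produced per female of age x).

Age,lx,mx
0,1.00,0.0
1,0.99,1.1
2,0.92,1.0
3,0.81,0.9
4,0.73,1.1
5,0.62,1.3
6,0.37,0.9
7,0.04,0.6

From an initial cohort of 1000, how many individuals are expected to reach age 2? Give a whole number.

920

Expected survivors = N0 · l_2 = 1000 × 0.92 = 920 → 920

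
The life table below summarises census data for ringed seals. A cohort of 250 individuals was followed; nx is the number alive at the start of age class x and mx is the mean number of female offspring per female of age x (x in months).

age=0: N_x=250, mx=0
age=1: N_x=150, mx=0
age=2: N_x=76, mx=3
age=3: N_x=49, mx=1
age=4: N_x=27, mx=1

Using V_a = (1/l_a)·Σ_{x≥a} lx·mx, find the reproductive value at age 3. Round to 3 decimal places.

lx = nx/n0 = nx/250: 1, 0.6, 0.304, 0.196, 0.108
lx·mx for x ≥ 3: 0.196, 0.108 → sum = 0.304
V_3 = 0.304 / l_3 = 0.304 / 0.196 = 1.55102… → 1.551

1.551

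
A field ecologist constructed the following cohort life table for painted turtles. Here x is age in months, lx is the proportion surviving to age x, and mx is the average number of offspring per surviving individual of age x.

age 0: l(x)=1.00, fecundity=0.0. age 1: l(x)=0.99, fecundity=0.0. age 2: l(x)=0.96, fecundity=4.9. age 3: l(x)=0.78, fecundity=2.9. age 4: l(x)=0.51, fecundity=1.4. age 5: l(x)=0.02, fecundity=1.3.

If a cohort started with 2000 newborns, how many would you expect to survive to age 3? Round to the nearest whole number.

Expected survivors = N0 · l_3 = 2000 × 0.78 = 1560 → 1560

1560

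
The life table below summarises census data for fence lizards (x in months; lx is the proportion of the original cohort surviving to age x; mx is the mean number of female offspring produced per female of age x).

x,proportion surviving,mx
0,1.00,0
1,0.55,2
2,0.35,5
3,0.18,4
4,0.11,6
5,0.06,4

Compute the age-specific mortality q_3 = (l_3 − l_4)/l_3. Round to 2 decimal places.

0.39

q_3 = (l_3 − l_4) / l_3 = (0.18 − 0.11) / 0.18
     = 0.07 / 0.18 = 0.388889… → 0.39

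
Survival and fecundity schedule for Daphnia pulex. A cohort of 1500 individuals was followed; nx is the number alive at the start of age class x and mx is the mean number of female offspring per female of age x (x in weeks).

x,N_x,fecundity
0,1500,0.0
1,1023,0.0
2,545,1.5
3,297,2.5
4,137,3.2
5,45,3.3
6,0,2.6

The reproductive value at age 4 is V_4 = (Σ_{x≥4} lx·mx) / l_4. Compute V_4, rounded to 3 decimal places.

lx = nx/n0 = nx/1500: 1, 0.682, 0.36333…, 0.198, 0.09133…, 0.03, 0
lx·mx for x ≥ 4: 0.292267…, 0.099, 0 → sum = 0.391267…
V_4 = 0.391267… / l_4 = 0.391267… / 0.091333… = 4.283942… → 4.284

4.284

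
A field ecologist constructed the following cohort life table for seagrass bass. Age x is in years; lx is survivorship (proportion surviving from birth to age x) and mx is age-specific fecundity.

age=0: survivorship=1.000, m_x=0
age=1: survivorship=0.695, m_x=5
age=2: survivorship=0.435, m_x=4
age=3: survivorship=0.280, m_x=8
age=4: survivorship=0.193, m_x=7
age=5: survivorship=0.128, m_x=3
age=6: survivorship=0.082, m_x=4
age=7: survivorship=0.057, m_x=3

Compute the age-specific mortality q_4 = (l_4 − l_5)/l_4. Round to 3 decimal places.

0.337

q_4 = (l_4 − l_5) / l_4 = (0.193 − 0.128) / 0.193
     = 0.065 / 0.193 = 0.336788… → 0.337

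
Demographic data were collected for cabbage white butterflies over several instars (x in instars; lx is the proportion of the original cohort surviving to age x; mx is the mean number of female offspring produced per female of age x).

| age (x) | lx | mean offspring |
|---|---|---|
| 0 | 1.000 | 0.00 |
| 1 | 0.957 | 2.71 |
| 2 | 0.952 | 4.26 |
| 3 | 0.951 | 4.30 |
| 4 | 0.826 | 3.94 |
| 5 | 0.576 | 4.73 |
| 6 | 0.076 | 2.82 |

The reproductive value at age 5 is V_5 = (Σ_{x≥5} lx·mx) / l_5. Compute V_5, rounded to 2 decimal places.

lx·mx for x ≥ 5: 2.72448, 0.21432 → sum = 2.9388
V_5 = 2.9388 / l_5 = 2.9388 / 0.576 = 5.102083… → 5.10

5.10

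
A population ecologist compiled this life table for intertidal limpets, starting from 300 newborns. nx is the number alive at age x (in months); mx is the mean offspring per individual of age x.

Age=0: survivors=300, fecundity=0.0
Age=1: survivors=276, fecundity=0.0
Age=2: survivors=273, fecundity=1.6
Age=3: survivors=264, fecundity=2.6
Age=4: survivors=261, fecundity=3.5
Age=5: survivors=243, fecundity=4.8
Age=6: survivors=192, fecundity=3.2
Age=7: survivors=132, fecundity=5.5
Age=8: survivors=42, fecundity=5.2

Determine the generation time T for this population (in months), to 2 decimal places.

lx = nx/n0 = nx/300: 1, 0.92, 0.91, 0.88, 0.87, 0.81, 0.64, 0.44, 0.14
lx·mx: 0, 0, 1.456, 2.288, 3.045, 3.888, 2.048, 2.42, 0.728 → R0 = 15.873
x·lx·mx: 0, 0, 2.912, 6.864, 12.18, 19.44, 12.288, 16.94, 5.824 → Σ = 76.448
T = 76.448 / 15.873 = 4.816229… → 4.82

4.82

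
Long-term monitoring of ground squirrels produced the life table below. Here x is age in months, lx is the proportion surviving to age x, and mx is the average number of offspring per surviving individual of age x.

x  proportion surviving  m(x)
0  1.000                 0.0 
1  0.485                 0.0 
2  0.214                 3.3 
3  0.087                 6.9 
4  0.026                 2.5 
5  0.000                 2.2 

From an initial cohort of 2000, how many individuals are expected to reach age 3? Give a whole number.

Expected survivors = N0 · l_3 = 2000 × 0.087 = 174 → 174

174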